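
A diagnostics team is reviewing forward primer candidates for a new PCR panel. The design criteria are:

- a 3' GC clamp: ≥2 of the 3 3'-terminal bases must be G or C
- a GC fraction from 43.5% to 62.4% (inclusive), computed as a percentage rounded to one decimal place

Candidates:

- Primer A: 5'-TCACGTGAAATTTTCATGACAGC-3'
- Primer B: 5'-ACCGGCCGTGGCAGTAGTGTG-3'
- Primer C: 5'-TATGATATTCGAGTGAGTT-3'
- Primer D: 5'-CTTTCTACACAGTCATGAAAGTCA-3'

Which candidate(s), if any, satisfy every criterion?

Primer A (23 nt, A=7 T=7 G=4 C=5): 3' end AGC has 2 G/C ✓; GC 9/23 = 39.1%, outside 43.5–62.4% ✗ — fails.
Primer B (21 nt, A=3 T=4 G=9 C=5): 3' end GTG has 2 G/C ✓; GC 14/21 = 66.7%, outside 43.5–62.4% ✗ — fails.
Primer C (19 nt, A=5 T=8 G=5 C=1): 3' end GTT has 1 G/C, need ≥2 ✗; GC 6/19 = 31.6%, outside 43.5–62.4% ✗ — fails.
Primer D (24 nt, A=8 T=7 G=3 C=6): 3' end TCA has 1 G/C, need ≥2 ✗; GC 9/24 = 37.5%, outside 43.5–62.4% ✗ — fails.

None of the candidates satisfy all criteria.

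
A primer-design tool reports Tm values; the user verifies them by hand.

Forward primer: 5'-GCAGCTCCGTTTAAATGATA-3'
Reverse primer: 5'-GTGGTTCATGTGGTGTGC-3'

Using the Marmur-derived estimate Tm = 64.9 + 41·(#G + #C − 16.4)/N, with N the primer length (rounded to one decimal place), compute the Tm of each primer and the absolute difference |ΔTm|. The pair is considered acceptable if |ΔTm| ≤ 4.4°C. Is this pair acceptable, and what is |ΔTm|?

|ΔTm| = 2.6°C; the pair is acceptable.

Forward: G+C = 8, N = 20 → Tm = 64.9 + 41·(8 − 16.4)/20 = 47.7°C.
Reverse: G+C = 10, N = 18 → Tm = 64.9 + 41·(10 − 16.4)/18 = 50.3°C.
|ΔTm| = |47.7 − 50.3| = 2.6°C, ≤ 4.4°C.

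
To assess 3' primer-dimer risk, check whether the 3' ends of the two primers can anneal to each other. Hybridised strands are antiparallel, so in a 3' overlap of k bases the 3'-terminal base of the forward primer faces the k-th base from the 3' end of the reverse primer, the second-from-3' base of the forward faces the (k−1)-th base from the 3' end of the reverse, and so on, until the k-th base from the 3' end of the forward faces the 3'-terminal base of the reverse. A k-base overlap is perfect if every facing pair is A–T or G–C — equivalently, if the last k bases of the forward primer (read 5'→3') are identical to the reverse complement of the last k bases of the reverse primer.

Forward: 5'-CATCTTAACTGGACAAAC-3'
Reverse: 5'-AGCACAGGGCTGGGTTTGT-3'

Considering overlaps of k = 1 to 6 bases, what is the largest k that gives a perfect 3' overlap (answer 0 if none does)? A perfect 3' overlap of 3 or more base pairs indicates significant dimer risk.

Longest perfect overlap: 6 complementary base pairs; significant dimer risk (threshold 3).

Last 6 bases (5'→3') — forward …ACAAAC, reverse …GTTTGT.
Reverse complement of the reverse primer's last 6 bases: ACAAAC; its first k bases are the reverse complement of the reverse primer's last k bases, so a perfect k-base overlap needs the forward primer's last k bases to equal them.
Comparing (forward last k vs required): k=1: C vs A ✗; k=2: AC vs AC ✓; k=3: AAC vs ACA ✗; k=4: AAAC vs ACAA ✗; k=5: CAAAC vs ACAAA ✗; k=6: ACAAAC vs ACAAAC ✓.
Perfect overlaps at k = 2, 6; the largest is 6.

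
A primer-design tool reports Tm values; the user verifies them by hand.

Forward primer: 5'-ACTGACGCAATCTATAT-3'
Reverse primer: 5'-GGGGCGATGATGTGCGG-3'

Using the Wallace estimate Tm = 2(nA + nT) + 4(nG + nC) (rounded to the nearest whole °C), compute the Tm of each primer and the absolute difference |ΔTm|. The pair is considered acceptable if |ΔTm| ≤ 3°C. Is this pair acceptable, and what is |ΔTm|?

|ΔTm| = 12°C; the pair is not acceptable.

Forward: A=6 T=5 G=2 C=4 → Tm = 2·11 + 4·6 = 46°C.
Reverse: A=2 T=3 G=10 C=2 → Tm = 2·5 + 4·12 = 58°C.
|ΔTm| = |46 − 58| = 12°C, > 3°C.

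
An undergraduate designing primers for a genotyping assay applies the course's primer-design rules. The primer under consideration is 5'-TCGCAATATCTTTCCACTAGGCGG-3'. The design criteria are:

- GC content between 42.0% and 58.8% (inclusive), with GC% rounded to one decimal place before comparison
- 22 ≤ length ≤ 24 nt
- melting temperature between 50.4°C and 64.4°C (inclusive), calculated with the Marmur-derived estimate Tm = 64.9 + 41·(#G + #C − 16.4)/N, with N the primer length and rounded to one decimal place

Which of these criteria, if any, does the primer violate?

Meets all criteria.

Base counts: A=5, T=7, G=5, C=7 (length 24).
GC content: GC 12/24 = 50.0% ✓
length: length 24 ✓
Tm: Tm = 64.9 + 41·(12 − 16.4)/24 = 57.4°C ✓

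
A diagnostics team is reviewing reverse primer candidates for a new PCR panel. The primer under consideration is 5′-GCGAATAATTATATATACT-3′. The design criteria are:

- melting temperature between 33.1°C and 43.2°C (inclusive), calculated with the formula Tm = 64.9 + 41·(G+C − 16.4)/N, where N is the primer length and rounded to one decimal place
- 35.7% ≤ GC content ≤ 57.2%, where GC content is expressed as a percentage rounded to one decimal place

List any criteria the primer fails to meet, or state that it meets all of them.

Base counts: A=8, T=7, G=2, C=2 (length 19).
Tm: Tm = 64.9 + 41·(4 − 16.4)/19 = 38.1°C ✓
GC content: GC 4/19 = 21.1%, outside 35.7–57.2% ✗

Fails: GC content.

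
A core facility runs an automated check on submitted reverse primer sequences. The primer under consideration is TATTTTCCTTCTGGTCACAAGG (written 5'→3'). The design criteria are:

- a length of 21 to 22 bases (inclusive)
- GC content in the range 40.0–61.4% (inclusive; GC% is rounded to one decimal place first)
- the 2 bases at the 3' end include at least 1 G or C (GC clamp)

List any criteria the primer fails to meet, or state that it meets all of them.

Base counts: A=4, T=9, G=4, C=5 (length 22).
length: length 22 ✓
GC content: GC 9/22 = 40.9% ✓
GC clamp: 3' end GG has 2 G/C ✓

Meets all criteria.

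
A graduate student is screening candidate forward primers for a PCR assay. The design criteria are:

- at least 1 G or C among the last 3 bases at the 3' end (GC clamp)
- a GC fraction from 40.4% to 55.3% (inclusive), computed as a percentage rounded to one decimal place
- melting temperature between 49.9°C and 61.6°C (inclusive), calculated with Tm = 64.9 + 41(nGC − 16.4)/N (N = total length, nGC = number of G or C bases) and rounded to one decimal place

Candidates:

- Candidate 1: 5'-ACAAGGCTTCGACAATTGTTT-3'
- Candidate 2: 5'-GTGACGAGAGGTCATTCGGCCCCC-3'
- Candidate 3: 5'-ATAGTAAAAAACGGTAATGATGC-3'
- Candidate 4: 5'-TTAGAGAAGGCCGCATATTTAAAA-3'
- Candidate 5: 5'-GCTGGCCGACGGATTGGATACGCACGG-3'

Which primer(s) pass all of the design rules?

None of the candidates satisfy all criteria.

Candidate 1 (21 nt, A=6 T=7 G=4 C=4): 3' end TTT has 0 G/C, need ≥1 ✗; GC 8/21 = 38.1%, outside 40.4–55.3% ✗; Tm = 64.9 + 41·(8 − 16.4)/21 = 48.5°C, outside 49.9–61.6°C ✗ — fails.
Candidate 2 (24 nt, A=4 T=4 G=8 C=8): 3' end CCC has 3 G/C ✓; GC 16/24 = 66.7%, outside 40.4–55.3% ✗; Tm = 64.9 + 41·(16 − 16.4)/24 = 64.2°C, outside 49.9–61.6°C ✗ — fails.
Candidate 3 (23 nt, A=11 T=5 G=5 C=2): 3' end TGC has 2 G/C ✓; GC 7/23 = 30.4%, outside 40.4–55.3% ✗; Tm = 64.9 + 41·(7 − 16.4)/23 = 48.1°C, outside 49.9–61.6°C ✗ — fails.
Candidate 4 (24 nt, A=10 T=6 G=5 C=3): 3' end AAA has 0 G/C, need ≥1 ✗; GC 8/24 = 33.3%, outside 40.4–55.3% ✗; Tm = 64.9 + 41·(8 − 16.4)/24 = 50.6°C ✓ — fails.
Candidate 5 (27 nt, A=5 T=4 G=11 C=7): 3' end CGG has 3 G/C ✓; GC 18/27 = 66.7%, outside 40.4–55.3% ✗; Tm = 64.9 + 41·(18 − 16.4)/27 = 67.3°C, outside 49.9–61.6°C ✗ — fails.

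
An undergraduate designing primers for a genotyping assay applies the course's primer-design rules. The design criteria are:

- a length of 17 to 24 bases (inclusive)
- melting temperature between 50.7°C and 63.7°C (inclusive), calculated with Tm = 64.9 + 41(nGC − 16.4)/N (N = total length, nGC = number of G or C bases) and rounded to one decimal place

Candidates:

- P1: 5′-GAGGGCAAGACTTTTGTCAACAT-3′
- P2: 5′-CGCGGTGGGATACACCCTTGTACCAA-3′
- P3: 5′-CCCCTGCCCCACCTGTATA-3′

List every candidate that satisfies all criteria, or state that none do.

P1 and P3.

P1 (23 nt, A=7 T=6 G=6 C=4): length 23 ✓; Tm = 64.9 + 41·(10 − 16.4)/23 = 53.5°C ✓ — passes.
P2 (26 nt, A=6 T=5 G=7 C=8): length 26, outside 17–24 ✗; Tm = 64.9 + 41·(15 − 16.4)/26 = 62.7°C ✓ — fails.
P3 (19 nt, A=3 T=4 G=2 C=10): length 19 ✓; Tm = 64.9 + 41·(12 − 16.4)/19 = 55.4°C ✓ — passes.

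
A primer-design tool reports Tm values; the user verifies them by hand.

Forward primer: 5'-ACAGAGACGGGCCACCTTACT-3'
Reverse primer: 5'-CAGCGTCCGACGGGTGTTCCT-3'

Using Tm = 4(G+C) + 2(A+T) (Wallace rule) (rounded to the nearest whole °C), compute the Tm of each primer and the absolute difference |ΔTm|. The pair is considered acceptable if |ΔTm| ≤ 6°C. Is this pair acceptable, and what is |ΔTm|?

|ΔTm| = 4°C; the pair is acceptable.

Forward: A=6 T=3 G=5 C=7 → Tm = 2·9 + 4·12 = 66°C.
Reverse: A=2 T=5 G=7 C=7 → Tm = 2·7 + 4·14 = 70°C.
|ΔTm| = |66 − 70| = 4°C, ≤ 6°C.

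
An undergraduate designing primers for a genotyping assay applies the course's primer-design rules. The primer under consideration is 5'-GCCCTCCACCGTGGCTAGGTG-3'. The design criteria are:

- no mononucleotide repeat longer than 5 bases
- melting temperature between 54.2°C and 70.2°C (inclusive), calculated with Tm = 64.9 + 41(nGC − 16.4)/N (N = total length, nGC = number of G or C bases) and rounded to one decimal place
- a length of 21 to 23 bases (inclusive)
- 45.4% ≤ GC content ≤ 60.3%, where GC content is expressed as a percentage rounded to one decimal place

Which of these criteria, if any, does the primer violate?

Fails: GC content.

Base counts: A=2, T=4, G=7, C=8 (length 21).
homopolymer run: longest run = 3 ✓
Tm: Tm = 64.9 + 41·(15 − 16.4)/21 = 62.2°C ✓
length: length 21 ✓
GC content: GC 15/21 = 71.4%, outside 45.4–60.3% ✗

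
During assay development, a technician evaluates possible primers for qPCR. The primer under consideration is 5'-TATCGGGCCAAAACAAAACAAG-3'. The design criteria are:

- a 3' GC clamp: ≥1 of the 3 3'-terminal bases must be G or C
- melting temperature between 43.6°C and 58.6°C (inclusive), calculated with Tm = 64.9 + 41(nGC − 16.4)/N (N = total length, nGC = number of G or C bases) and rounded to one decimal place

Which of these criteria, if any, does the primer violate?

Base counts: A=11, T=2, G=4, C=5 (length 22).
GC clamp: 3' end AAG has 1 G/C ✓
Tm: Tm = 64.9 + 41·(9 − 16.4)/22 = 51.1°C ✓

Meets all criteria.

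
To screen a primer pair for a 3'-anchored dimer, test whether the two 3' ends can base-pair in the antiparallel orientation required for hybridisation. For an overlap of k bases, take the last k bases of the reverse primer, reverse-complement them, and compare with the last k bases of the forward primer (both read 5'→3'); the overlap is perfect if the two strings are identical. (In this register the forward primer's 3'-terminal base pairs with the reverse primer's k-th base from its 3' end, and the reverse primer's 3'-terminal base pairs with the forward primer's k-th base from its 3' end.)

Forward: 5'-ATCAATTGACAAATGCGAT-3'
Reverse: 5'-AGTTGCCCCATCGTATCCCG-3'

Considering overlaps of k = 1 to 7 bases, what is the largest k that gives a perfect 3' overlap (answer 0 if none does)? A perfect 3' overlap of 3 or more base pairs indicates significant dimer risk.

Last 7 bases (5'→3') — forward …ATGCGAT, reverse …TATCCCG.
Reverse complement of the reverse primer's last 7 bases: CGGGATA; its first k bases are the reverse complement of the reverse primer's last k bases, so a perfect k-base overlap needs the forward primer's last k bases to equal them.
Comparing (forward last k vs required): k=1: T vs C ✗; k=2: AT vs CG ✗; k=3: GAT vs CGG ✗; k=4: CGAT vs CGGG ✗; k=5: GCGAT vs CGGGA ✗; k=6: TGCGAT vs CGGGAT ✗; k=7: ATGCGAT vs CGGGATA ✗.
No overlap length from 1 to 7 is perfect, so the longest perfect 3' overlap is 0.

Longest perfect overlap: 0 complementary base pairs; below the dimer-risk threshold (threshold 3).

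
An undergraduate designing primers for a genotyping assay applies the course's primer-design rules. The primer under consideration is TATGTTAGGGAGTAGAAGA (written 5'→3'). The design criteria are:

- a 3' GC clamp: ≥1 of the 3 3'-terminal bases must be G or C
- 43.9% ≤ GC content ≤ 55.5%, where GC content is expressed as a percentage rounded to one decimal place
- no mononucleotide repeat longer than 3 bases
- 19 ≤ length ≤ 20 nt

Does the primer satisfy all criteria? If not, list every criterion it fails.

Fails: GC content.

Base counts: A=7, T=5, G=7, C=0 (length 19).
GC clamp: 3' end AGA has 1 G/C ✓
GC content: GC 7/19 = 36.8%, outside 43.9–55.5% ✗
homopolymer run: longest run = 3 ✓
length: length 19 ✓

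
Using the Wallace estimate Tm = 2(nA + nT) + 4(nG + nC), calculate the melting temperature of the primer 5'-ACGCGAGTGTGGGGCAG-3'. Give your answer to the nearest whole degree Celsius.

58°C

Base counts: A=3, T=2, G=9, C=3 (length 17).
Tm = 2·(3+2) + 4·(9+3) = 2·5 + 4·12 = 10 + 48 = 58°C.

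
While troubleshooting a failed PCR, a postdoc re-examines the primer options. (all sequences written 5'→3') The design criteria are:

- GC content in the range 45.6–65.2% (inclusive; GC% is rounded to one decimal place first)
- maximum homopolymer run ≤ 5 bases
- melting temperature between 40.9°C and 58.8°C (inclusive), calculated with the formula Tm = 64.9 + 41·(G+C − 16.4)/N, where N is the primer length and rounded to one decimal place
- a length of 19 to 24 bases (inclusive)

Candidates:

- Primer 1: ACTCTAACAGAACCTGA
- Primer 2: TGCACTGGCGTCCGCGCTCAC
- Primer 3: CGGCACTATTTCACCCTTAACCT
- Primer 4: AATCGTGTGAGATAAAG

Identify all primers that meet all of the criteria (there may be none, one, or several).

Primer 3 only.

Primer 1 (17 nt, A=7 T=3 G=2 C=5): GC 7/17 = 41.2%, outside 45.6–65.2% ✗; longest run = 2 ✓; Tm = 64.9 + 41·(7 − 16.4)/17 = 42.2°C ✓; length 17, outside 19–24 ✗ — fails.
Primer 2 (21 nt, A=2 T=4 G=6 C=9): GC 15/21 = 71.4%, outside 45.6–65.2% ✗; longest run = 2 ✓; Tm = 64.9 + 41·(15 − 16.4)/21 = 62.2°C, outside 40.9–58.8°C ✗; length 21 ✓ — fails.
Primer 3 (23 nt, A=5 T=7 G=2 C=9): GC 11/23 = 47.8% ✓; longest run = 3 ✓; Tm = 64.9 + 41·(11 − 16.4)/23 = 55.3°C ✓; length 23 ✓ — passes.
Primer 4 (17 nt, A=7 T=4 G=5 C=1): GC 6/17 = 35.3%, outside 45.6–65.2% ✗; longest run = 3 ✓; Tm = 64.9 + 41·(6 − 16.4)/17 = 39.8°C, outside 40.9–58.8°C ✗; length 17, outside 19–24 ✗ — fails.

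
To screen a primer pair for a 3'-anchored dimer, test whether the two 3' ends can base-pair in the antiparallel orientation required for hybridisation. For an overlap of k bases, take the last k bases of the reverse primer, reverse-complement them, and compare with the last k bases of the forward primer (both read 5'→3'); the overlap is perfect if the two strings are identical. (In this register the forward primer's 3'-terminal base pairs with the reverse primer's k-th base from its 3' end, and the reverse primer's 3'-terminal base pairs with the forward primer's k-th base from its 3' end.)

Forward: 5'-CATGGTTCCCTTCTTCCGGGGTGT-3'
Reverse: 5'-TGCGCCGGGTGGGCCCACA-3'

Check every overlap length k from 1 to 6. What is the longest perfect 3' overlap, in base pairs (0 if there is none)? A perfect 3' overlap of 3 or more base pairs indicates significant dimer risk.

Last 6 bases (5'→3') — forward …GGGTGT, reverse …CCCACA.
Reverse complement of the reverse primer's last 6 bases: TGTGGG; its first k bases are the reverse complement of the reverse primer's last k bases, so a perfect k-base overlap needs the forward primer's last k bases to equal them.
Comparing (forward last k vs required): k=1: T vs T ✓; k=2: GT vs TG ✗; k=3: TGT vs TGT ✓; k=4: GTGT vs TGTG ✗; k=5: GGTGT vs TGTGG ✗; k=6: GGGTGT vs TGTGGG ✗.
Perfect overlaps at k = 1, 3; the largest is 3.

Longest perfect overlap: 3 complementary base pairs; significant dimer risk (threshold 3).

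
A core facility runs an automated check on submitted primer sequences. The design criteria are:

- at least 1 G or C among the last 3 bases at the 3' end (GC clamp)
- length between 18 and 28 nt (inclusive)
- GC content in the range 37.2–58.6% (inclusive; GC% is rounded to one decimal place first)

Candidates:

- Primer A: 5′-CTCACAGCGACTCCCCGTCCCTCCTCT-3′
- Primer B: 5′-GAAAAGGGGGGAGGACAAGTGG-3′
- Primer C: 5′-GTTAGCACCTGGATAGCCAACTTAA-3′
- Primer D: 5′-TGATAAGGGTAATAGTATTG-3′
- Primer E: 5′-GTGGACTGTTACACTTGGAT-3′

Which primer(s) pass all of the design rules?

Primer E only.

Primer A (27 nt, A=3 T=6 G=3 C=15): 3' end TCT has 1 G/C ✓; length 27 ✓; GC 18/27 = 66.7%, outside 37.2–58.6% ✗ — fails.
Primer B (22 nt, A=8 T=1 G=12 C=1): 3' end TGG has 2 G/C ✓; length 22 ✓; GC 13/22 = 59.1%, outside 37.2–58.6% ✗ — fails.
Primer C (25 nt, A=8 T=6 G=5 C=6): 3' end TAA has 0 G/C, need ≥1 ✗; length 25 ✓; GC 11/25 = 44.0% ✓ — fails.
Primer D (20 nt, A=7 T=7 G=6 C=0): 3' end TTG has 1 G/C ✓; length 20 ✓; GC 6/20 = 30.0%, outside 37.2–58.6% ✗ — fails.
Primer E (20 nt, A=4 T=7 G=6 C=3): 3' end GAT has 1 G/C ✓; length 20 ✓; GC 9/20 = 45.0% ✓ — passes.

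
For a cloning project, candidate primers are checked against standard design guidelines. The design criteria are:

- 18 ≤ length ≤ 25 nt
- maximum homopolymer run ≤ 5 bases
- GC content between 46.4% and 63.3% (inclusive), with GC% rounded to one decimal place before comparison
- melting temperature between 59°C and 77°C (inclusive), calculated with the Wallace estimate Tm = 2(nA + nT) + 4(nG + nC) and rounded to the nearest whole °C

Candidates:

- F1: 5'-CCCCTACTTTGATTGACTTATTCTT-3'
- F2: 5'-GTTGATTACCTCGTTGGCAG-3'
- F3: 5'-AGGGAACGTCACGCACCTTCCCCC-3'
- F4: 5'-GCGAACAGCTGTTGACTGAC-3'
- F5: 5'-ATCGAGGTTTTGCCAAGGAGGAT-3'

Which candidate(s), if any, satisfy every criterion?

F2, F4 and F5.

F1 (25 nt, A=4 T=12 G=2 C=7): length 25 ✓; longest run = 4 ✓; GC 9/25 = 36.0%, outside 46.4–63.3% ✗; Tm = 2·16 + 4·9 = 68°C ✓ — fails.
F2 (20 nt, A=3 T=7 G=6 C=4): length 20 ✓; longest run = 2 ✓; GC 10/20 = 50.0% ✓; Tm = 2·10 + 4·10 = 60°C ✓ — passes.
F3 (24 nt, A=5 T=3 G=5 C=11): length 24 ✓; longest run = 5 ✓; GC 16/24 = 66.7%, outside 46.4–63.3% ✗; Tm = 2·8 + 4·16 = 80°C, outside 59–77°C ✗ — fails.
F4 (20 nt, A=5 T=4 G=6 C=5): length 20 ✓; longest run = 2 ✓; GC 11/20 = 55.0% ✓; Tm = 2·9 + 4·11 = 62°C ✓ — passes.
F5 (23 nt, A=6 T=6 G=8 C=3): length 23 ✓; longest run = 4 ✓; GC 11/23 = 47.8% ✓; Tm = 2·12 + 4·11 = 68°C ✓ — passes.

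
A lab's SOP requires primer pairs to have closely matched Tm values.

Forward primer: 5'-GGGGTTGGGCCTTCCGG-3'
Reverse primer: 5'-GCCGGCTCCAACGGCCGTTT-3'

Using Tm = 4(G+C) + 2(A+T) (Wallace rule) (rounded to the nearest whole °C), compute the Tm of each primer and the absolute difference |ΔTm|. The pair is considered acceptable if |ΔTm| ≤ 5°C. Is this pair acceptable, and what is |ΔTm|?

|ΔTm| = 8°C; the pair is not acceptable.

Forward: A=0 T=4 G=9 C=4 → Tm = 2·4 + 4·13 = 60°C.
Reverse: A=2 T=4 G=6 C=8 → Tm = 2·6 + 4·14 = 68°C.
|ΔTm| = |60 − 68| = 8°C, > 5°C.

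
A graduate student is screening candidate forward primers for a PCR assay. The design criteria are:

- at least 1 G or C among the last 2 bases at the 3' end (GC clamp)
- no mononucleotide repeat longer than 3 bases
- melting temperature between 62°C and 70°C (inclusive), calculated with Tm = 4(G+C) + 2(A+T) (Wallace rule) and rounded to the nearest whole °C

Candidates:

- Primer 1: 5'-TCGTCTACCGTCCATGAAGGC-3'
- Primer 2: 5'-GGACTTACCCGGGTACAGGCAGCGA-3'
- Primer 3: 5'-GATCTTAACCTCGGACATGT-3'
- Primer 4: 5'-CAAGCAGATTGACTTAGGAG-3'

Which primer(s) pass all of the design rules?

Primer 1 only.

Primer 1 (21 nt, A=4 T=5 G=5 C=7): 3' end GC has 2 G/C ✓; longest run = 2 ✓; Tm = 2·9 + 4·12 = 66°C ✓ — passes.
Primer 2 (25 nt, A=6 T=3 G=9 C=7): 3' end GA has 1 G/C ✓; longest run = 3 ✓; Tm = 2·9 + 4·16 = 82°C, outside 62–70°C ✗ — fails.
Primer 3 (20 nt, A=5 T=6 G=4 C=5): 3' end GT has 1 G/C ✓; longest run = 2 ✓; Tm = 2·11 + 4·9 = 58°C, outside 62–70°C ✗ — fails.
Primer 4 (20 nt, A=7 T=4 G=6 C=3): 3' end AG has 1 G/C ✓; longest run = 2 ✓; Tm = 2·11 + 4·9 = 58°C, outside 62–70°C ✗ — fails.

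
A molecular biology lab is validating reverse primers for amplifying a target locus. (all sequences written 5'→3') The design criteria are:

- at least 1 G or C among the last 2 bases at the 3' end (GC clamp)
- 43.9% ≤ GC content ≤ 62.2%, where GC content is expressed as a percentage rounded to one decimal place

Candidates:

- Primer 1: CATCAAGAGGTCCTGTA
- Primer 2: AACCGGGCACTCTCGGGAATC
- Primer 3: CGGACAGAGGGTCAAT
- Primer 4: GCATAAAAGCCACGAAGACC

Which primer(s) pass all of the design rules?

Primer 2 and Primer 4.

Primer 1 (17 nt, A=5 T=4 G=4 C=4): 3' end TA has 0 G/C, need ≥1 ✗; GC 8/17 = 47.1% ✓ — fails.
Primer 2 (21 nt, A=5 T=3 G=6 C=7): 3' end TC has 1 G/C ✓; GC 13/21 = 61.9% ✓ — passes.
Primer 3 (16 nt, A=5 T=2 G=6 C=3): 3' end AT has 0 G/C, need ≥1 ✗; GC 9/16 = 56.3% ✓ — fails.
Primer 4 (20 nt, A=9 T=1 G=4 C=6): 3' end CC has 2 G/C ✓; GC 10/20 = 50.0% ✓ — passes.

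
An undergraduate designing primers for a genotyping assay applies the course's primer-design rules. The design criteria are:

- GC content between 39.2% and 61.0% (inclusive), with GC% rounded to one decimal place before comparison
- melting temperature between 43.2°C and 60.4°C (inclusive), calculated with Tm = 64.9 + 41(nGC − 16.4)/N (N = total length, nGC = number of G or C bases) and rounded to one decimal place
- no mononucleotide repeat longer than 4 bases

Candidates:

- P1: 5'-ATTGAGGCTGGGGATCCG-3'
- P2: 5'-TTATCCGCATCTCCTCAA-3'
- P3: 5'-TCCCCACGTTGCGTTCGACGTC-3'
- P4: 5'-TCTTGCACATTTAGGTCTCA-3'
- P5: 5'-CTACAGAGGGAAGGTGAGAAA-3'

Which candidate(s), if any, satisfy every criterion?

P2, P4 and P5.

P1 (18 nt, A=3 T=4 G=8 C=3): GC 11/18 = 61.1%, outside 39.2–61.0% ✗; Tm = 64.9 + 41·(11 − 16.4)/18 = 52.6°C ✓; longest run = 4 ✓ — fails.
P2 (18 nt, A=4 T=6 G=1 C=7): GC 8/18 = 44.4% ✓; Tm = 64.9 + 41·(8 − 16.4)/18 = 45.8°C ✓; longest run = 2 ✓ — passes.
P3 (22 nt, A=2 T=6 G=5 C=9): GC 14/22 = 63.6%, outside 39.2–61.0% ✗; Tm = 64.9 + 41·(14 − 16.4)/22 = 60.4°C ✓; longest run = 4 ✓ — fails.
P4 (20 nt, A=4 T=8 G=3 C=5): GC 8/20 = 40.0% ✓; Tm = 64.9 + 41·(8 − 16.4)/20 = 47.7°C ✓; longest run = 3 ✓ — passes.
P5 (21 nt, A=9 T=2 G=8 C=2): GC 10/21 = 47.6% ✓; Tm = 64.9 + 41·(10 − 16.4)/21 = 52.4°C ✓; longest run = 3 ✓ — passes.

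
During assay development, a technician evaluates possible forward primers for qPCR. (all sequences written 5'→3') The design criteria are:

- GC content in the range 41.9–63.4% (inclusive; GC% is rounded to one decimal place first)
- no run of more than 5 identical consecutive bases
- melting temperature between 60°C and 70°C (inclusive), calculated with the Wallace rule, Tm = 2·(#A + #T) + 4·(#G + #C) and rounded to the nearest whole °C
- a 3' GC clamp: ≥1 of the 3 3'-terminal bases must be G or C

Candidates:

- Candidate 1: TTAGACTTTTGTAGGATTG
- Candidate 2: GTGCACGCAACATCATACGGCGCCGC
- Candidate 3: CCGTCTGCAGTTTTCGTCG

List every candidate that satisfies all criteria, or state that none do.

Candidate 3 only.

Candidate 1 (19 nt, A=4 T=9 G=5 C=1): GC 6/19 = 31.6%, outside 41.9–63.4% ✗; longest run = 4 ✓; Tm = 2·13 + 4·6 = 50°C, outside 60–70°C ✗; 3' end TTG has 1 G/C ✓ — fails.
Candidate 2 (26 nt, A=6 T=3 G=7 C=10): GC 17/26 = 65.4%, outside 41.9–63.4% ✗; longest run = 2 ✓; Tm = 2·9 + 4·17 = 86°C, outside 60–70°C ✗; 3' end CGC has 3 G/C ✓ — fails.
Candidate 3 (19 nt, A=1 T=7 G=5 C=6): GC 11/19 = 57.9% ✓; longest run = 4 ✓; Tm = 2·8 + 4·11 = 60°C ✓; 3' end TCG has 2 G/C ✓ — passes.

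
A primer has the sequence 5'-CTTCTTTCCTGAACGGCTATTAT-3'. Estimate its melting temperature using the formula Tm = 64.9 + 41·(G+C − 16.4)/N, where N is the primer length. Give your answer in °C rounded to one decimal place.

51.7°C

Base counts: A=4, T=10, G=3, C=6; G+C = 9, N = 23.
Tm = 64.9 + 41·(9 − 16.4)/23 = 64.9 + -303.40/23 = 51.7°C.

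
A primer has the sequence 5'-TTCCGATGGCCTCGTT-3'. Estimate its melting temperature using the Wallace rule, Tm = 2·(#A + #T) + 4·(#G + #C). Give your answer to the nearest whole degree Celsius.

50°C

Base counts: A=1, T=6, G=4, C=5 (length 16).
Tm = 2·(1+6) + 4·(4+5) = 2·7 + 4·9 = 14 + 36 = 50°C.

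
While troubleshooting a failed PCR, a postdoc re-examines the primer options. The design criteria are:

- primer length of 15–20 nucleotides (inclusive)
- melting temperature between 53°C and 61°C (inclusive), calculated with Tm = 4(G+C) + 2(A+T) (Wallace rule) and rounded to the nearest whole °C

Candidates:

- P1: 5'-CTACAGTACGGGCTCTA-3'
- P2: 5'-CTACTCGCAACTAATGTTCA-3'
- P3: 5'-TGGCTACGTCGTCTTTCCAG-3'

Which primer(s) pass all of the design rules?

P1 (17 nt, A=4 T=4 G=4 C=5): length 17 ✓; Tm = 2·8 + 4·9 = 52°C, outside 53–61°C ✗ — fails.
P2 (20 nt, A=6 T=6 G=2 C=6): length 20 ✓; Tm = 2·12 + 4·8 = 56°C ✓ — passes.
P3 (20 nt, A=2 T=7 G=5 C=6): length 20 ✓; Tm = 2·9 + 4·11 = 62°C, outside 53–61°C ✗ — fails.

P2 only.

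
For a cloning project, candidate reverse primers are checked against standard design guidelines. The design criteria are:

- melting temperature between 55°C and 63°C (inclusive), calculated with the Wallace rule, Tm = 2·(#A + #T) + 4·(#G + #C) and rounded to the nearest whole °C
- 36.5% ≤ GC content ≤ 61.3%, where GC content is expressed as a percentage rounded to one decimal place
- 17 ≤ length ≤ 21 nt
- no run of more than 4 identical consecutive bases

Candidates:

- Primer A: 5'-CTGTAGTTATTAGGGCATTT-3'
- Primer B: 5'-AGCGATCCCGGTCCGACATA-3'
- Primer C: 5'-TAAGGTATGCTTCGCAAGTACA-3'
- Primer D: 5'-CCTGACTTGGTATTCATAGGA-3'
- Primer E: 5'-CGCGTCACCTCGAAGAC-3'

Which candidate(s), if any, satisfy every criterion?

Primer A (20 nt, A=4 T=9 G=5 C=2): Tm = 2·13 + 4·7 = 54°C, outside 55–63°C ✗; GC 7/20 = 35.0%, outside 36.5–61.3% ✗; length 20 ✓; longest run = 3 ✓ — fails.
Primer B (20 nt, A=5 T=3 G=5 C=7): Tm = 2·8 + 4·12 = 64°C, outside 55–63°C ✗; GC 12/20 = 60.0% ✓; length 20 ✓; longest run = 3 ✓ — fails.
Primer C (22 nt, A=7 T=6 G=5 C=4): Tm = 2·13 + 4·9 = 62°C ✓; GC 9/22 = 40.9% ✓; length 22, outside 17–21 ✗; longest run = 2 ✓ — fails.
Primer D (21 nt, A=5 T=7 G=5 C=4): Tm = 2·12 + 4·9 = 60°C ✓; GC 9/21 = 42.9% ✓; length 21 ✓; longest run = 2 ✓ — passes.
Primer E (17 nt, A=4 T=2 G=4 C=7): Tm = 2·6 + 4·11 = 56°C ✓; GC 11/17 = 64.7%, outside 36.5–61.3% ✗; length 17 ✓; longest run = 2 ✓ — fails.

Primer D only.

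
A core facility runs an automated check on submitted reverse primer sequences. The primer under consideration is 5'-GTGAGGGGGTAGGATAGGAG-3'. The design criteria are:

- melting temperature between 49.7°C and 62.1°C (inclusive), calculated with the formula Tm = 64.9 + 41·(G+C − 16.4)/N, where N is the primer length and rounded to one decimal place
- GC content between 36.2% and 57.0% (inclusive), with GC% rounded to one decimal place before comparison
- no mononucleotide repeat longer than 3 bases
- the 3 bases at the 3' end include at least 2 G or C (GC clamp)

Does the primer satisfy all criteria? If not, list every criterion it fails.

Base counts: A=5, T=3, G=12, C=0 (length 20).
Tm: Tm = 64.9 + 41·(12 − 16.4)/20 = 55.9°C ✓
GC content: GC 12/20 = 60.0%, outside 36.2–57.0% ✗
homopolymer run: longest run = 5, exceeds 3 ✗
GC clamp: 3' end GAG has 2 G/C ✓

Fails: GC content, homopolymer run.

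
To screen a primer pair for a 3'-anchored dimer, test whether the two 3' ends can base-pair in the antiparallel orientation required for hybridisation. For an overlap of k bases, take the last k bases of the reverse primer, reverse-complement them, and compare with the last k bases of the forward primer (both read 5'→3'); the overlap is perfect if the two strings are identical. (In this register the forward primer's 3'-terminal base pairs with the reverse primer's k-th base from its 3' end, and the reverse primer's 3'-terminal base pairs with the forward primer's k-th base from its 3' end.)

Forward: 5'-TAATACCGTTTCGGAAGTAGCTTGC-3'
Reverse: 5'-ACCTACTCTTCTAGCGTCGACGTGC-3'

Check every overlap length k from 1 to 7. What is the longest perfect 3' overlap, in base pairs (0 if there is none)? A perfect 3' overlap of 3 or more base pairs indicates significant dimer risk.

Longest perfect overlap: 2 complementary base pairs; below the dimer-risk threshold (threshold 3).

Last 7 bases (5'→3') — forward …AGCTTGC, reverse …GACGTGC.
Reverse complement of the reverse primer's last 7 bases: GCACGTC; its first k bases are the reverse complement of the reverse primer's last k bases, so a perfect k-base overlap needs the forward primer's last k bases to equal them.
Comparing (forward last k vs required): k=1: C vs G ✗; k=2: GC vs GC ✓; k=3: TGC vs GCA ✗; k=4: TTGC vs GCAC ✗; k=5: CTTGC vs GCACG ✗; k=6: GCTTGC vs GCACGT ✗; k=7: AGCTTGC vs GCACGTC ✗.
Only k = 2 is perfect, so the longest perfect 3' overlap is 2.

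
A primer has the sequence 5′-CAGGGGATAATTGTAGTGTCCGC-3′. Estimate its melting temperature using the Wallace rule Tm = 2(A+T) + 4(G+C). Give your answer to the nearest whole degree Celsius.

70°C

Base counts: A=5, T=6, G=8, C=4 (length 23).
Tm = 2·(5+6) + 4·(8+4) = 2·11 + 4·12 = 22 + 48 = 70°C.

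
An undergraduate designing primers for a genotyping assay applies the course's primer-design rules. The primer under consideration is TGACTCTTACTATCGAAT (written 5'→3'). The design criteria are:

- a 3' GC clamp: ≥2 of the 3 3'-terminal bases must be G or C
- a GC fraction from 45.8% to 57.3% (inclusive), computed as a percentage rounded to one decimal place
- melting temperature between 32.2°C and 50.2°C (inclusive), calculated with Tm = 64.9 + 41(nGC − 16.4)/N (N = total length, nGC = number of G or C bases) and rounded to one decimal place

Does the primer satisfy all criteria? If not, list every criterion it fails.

Fails: GC clamp, GC content.

Base counts: A=5, T=7, G=2, C=4 (length 18).
GC clamp: 3' end AAT has 0 G/C, need ≥2 ✗
GC content: GC 6/18 = 33.3%, outside 45.8–57.3% ✗
Tm: Tm = 64.9 + 41·(6 − 16.4)/18 = 41.2°C ✓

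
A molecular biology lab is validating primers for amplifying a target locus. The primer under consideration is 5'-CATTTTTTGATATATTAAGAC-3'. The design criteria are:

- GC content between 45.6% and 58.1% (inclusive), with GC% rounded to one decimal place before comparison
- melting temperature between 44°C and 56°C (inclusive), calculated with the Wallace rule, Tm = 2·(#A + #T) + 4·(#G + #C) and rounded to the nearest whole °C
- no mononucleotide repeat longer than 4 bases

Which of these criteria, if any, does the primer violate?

Fails: GC content, homopolymer run.

Base counts: A=7, T=10, G=2, C=2 (length 21).
GC content: GC 4/21 = 19.0%, outside 45.6–58.1% ✗
Tm: Tm = 2·17 + 4·4 = 50°C ✓
homopolymer run: longest run = 6, exceeds 4 ✗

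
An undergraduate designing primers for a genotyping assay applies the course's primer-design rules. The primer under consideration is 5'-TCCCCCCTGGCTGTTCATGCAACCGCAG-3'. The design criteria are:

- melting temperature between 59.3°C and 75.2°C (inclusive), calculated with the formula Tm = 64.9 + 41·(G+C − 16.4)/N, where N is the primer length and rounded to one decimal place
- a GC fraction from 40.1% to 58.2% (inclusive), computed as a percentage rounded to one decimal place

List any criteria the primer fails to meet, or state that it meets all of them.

Base counts: A=4, T=6, G=6, C=12 (length 28).
Tm: Tm = 64.9 + 41·(18 − 16.4)/28 = 67.2°C ✓
GC content: GC 18/28 = 64.3%, outside 40.1–58.2% ✗

Fails: GC content.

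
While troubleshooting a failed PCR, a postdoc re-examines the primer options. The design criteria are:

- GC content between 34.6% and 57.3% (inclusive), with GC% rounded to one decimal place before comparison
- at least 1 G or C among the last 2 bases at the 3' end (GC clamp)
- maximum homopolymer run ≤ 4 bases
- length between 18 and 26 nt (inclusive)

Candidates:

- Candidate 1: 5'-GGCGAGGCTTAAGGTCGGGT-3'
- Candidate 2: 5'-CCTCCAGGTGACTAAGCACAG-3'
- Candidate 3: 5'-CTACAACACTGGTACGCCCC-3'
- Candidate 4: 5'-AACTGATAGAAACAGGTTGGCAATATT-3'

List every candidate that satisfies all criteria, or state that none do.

Candidate 2 only.

Candidate 1 (20 nt, A=3 T=4 G=10 C=3): GC 13/20 = 65.0%, outside 34.6–57.3% ✗; 3' end GT has 1 G/C ✓; longest run = 3 ✓; length 20 ✓ — fails.
Candidate 2 (21 nt, A=6 T=3 G=5 C=7): GC 12/21 = 57.1% ✓; 3' end AG has 1 G/C ✓; longest run = 2 ✓; length 21 ✓ — passes.
Candidate 3 (20 nt, A=5 T=3 G=3 C=9): GC 12/20 = 60.0%, outside 34.6–57.3% ✗; 3' end CC has 2 G/C ✓; longest run = 4 ✓; length 20 ✓ — fails.
Candidate 4 (27 nt, A=11 T=7 G=6 C=3): GC 9/27 = 33.3%, outside 34.6–57.3% ✗; 3' end TT has 0 G/C, need ≥1 ✗; longest run = 3 ✓; length 27, outside 18–26 ✗ — fails.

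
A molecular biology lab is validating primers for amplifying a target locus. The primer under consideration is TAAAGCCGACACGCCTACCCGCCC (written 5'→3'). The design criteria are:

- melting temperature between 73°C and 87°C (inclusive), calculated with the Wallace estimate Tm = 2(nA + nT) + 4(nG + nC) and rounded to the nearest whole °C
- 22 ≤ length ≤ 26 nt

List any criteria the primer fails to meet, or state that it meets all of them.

Meets all criteria.

Base counts: A=6, T=2, G=4, C=12 (length 24).
Tm: Tm = 2·8 + 4·16 = 80°C ✓
length: length 24 ✓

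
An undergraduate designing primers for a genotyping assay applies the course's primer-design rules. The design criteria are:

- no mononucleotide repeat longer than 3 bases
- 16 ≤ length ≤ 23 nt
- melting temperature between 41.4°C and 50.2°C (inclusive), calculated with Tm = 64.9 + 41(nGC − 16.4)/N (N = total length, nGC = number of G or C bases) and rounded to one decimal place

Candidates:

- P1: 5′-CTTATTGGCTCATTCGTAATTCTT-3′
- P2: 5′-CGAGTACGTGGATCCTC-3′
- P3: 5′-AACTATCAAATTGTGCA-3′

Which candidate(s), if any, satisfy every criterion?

P1 (24 nt, A=4 T=12 G=3 C=5): longest run = 2 ✓; length 24, outside 16–23 ✗; Tm = 64.9 + 41·(8 − 16.4)/24 = 50.6°C, outside 41.4–50.2°C ✗ — fails.
P2 (17 nt, A=3 T=4 G=5 C=5): longest run = 2 ✓; length 17 ✓; Tm = 64.9 + 41·(10 − 16.4)/17 = 49.5°C ✓ — passes.
P3 (17 nt, A=7 T=5 G=2 C=3): longest run = 3 ✓; length 17 ✓; Tm = 64.9 + 41·(5 − 16.4)/17 = 37.4°C, outside 41.4–50.2°C ✗ — fails.

P2 only.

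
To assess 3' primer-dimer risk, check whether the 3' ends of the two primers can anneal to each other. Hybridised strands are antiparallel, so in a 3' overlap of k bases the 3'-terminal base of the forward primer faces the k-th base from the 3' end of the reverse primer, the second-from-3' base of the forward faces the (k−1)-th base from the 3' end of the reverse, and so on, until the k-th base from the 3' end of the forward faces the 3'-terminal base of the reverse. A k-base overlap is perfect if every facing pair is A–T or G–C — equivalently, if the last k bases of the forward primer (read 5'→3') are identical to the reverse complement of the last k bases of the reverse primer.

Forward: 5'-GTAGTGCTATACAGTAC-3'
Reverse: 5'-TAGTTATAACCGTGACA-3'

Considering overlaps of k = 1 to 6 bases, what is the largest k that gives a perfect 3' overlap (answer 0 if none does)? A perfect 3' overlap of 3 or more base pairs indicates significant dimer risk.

Last 6 bases (5'→3') — forward …CAGTAC, reverse …GTGACA.
Reverse complement of the reverse primer's last 6 bases: TGTCAC; its first k bases are the reverse complement of the reverse primer's last k bases, so a perfect k-base overlap needs the forward primer's last k bases to equal them.
Comparing (forward last k vs required): k=1: C vs T ✗; k=2: AC vs TG ✗; k=3: TAC vs TGT ✗; k=4: GTAC vs TGTC ✗; k=5: AGTAC vs TGTCA ✗; k=6: CAGTAC vs TGTCAC ✗.
No overlap length from 1 to 6 is perfect, so the longest perfect 3' overlap is 0.

Longest perfect overlap: 0 complementary base pairs; below the dimer-risk threshold (threshold 3).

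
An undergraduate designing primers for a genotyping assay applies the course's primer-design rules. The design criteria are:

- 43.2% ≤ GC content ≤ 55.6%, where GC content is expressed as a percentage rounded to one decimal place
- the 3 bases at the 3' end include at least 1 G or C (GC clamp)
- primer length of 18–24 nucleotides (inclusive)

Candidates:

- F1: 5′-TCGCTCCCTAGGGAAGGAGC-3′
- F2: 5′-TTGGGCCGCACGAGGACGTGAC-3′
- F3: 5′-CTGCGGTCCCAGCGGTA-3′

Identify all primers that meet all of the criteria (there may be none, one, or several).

F1 (20 nt, A=4 T=3 G=7 C=6): GC 13/20 = 65.0%, outside 43.2–55.6% ✗; 3' end AGC has 2 G/C ✓; length 20 ✓ — fails.
F2 (22 nt, A=4 T=3 G=9 C=6): GC 15/22 = 68.2%, outside 43.2–55.6% ✗; 3' end GAC has 2 G/C ✓; length 22 ✓ — fails.
F3 (17 nt, A=2 T=3 G=6 C=6): GC 12/17 = 70.6%, outside 43.2–55.6% ✗; 3' end GTA has 1 G/C ✓; length 17, outside 18–24 ✗ — fails.

None of the candidates satisfy all criteria.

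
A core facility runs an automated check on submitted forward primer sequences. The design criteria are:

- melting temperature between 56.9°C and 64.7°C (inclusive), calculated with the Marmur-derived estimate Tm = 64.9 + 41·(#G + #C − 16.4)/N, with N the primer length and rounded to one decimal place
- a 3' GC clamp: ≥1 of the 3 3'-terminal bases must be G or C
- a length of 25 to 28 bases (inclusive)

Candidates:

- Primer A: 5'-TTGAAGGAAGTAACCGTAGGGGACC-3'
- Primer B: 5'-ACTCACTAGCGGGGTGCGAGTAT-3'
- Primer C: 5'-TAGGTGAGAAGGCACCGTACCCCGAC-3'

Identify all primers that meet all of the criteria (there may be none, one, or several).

Primer A (25 nt, A=8 T=4 G=9 C=4): Tm = 64.9 + 41·(13 − 16.4)/25 = 59.3°C ✓; 3' end ACC has 2 G/C ✓; length 25 ✓ — passes.
Primer B (23 nt, A=5 T=5 G=8 C=5): Tm = 64.9 + 41·(13 − 16.4)/23 = 58.8°C ✓; 3' end TAT has 0 G/C, need ≥1 ✗; length 23, outside 25–28 ✗ — fails.
Primer C (26 nt, A=7 T=3 G=8 C=8): Tm = 64.9 + 41·(16 − 16.4)/26 = 64.3°C ✓; 3' end GAC has 2 G/C ✓; length 26 ✓ — passes.

Primer A and Primer C.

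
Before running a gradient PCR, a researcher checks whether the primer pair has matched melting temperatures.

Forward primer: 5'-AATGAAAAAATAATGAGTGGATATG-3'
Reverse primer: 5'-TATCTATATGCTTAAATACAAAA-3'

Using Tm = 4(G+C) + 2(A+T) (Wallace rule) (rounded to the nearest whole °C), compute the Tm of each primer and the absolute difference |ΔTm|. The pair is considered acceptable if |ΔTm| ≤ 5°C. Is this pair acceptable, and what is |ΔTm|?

Forward: A=13 T=6 G=6 C=0 → Tm = 2·19 + 4·6 = 62°C.
Reverse: A=11 T=8 G=1 C=3 → Tm = 2·19 + 4·4 = 54°C.
|ΔTm| = |62 − 54| = 8°C, > 5°C.

|ΔTm| = 8°C; the pair is not acceptable.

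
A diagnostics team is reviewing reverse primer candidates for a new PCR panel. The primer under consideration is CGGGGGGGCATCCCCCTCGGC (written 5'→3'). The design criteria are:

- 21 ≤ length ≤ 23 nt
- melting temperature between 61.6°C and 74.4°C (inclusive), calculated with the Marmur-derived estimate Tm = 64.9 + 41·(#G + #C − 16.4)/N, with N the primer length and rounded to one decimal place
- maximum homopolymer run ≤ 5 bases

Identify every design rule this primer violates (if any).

Fails: homopolymer run.

Base counts: A=1, T=2, G=9, C=9 (length 21).
length: length 21 ✓
Tm: Tm = 64.9 + 41·(18 − 16.4)/21 = 68.0°C ✓
homopolymer run: longest run = 7, exceeds 5 ✗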